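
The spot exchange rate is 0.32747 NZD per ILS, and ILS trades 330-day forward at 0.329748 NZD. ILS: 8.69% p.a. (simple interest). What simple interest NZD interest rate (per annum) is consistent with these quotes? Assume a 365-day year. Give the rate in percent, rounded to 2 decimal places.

9.52%

T = 330/365 years.
F/S = 0.329748/0.32747 = 1.0069564 = (growth of NZD) / (growth of ILS).
ILS growth factor: 1 + 0.0869×330/365 = 1.0785671.
Hence g_NZD = 1.086070.
(1.086070 − 1)/T = 0.095199, i.e. 9.52%.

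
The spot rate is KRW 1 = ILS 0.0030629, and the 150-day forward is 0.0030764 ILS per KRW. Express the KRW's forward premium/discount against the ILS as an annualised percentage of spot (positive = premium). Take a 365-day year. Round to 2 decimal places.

T = 150/365 years.
(F − S)/S = (0.0030764 − 0.0030629)/0.0030629 = 0.0044076.
×(1/T) gives 1.07% p.a.

+1.07%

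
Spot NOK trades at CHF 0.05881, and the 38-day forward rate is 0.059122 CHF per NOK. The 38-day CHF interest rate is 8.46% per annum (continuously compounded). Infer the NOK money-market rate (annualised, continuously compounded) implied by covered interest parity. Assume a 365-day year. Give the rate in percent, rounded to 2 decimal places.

3.38%

T = 38/365 years.
By CIP, F/S equals the CHF-to-NOK growth ratio: 0.059122/0.05881 = 1.0053052.
CHF growth factor: e^(0.0846×38/365) = 1.0088466.
That pins the NOK growth at 1.0035227.
Take logs: ln 1.0035227 / (38/365) = 0.033777, so 3.38%.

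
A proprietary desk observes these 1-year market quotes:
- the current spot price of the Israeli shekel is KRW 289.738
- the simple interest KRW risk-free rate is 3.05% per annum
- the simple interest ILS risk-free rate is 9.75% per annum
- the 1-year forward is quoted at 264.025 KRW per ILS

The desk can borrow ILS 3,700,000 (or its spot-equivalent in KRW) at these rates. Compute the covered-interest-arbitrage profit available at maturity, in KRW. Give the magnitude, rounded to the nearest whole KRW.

T = 1 year.
Keep in ILS, deliver into the forward: 3,700,000·1.097500·264.025 = KRW 1,072,139,518.75.
Swap to KRW now, deposit: 3,700,000·289.738·1.030500 = KRW 1,104,727,533.30.
The quoted forward undervalues ILS, so borrow ILS, convert to KRW at spot, deposit the KRW at 3.05%, and buy ILS forward at 264.025 to cover the loan.
Profit = 1,104,727,533.30 − 1,072,139,518.75 = KRW 32,588,015.

KRW 32,588,015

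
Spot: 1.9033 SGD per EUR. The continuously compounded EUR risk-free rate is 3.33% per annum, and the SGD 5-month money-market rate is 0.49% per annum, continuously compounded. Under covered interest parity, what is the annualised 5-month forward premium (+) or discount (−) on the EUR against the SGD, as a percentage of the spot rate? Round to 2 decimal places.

-2.82%

T = 5/12 years.
CIP forward (SGD per EUR) = 1.9033 × 1.0020438/1.0139717 = 1.8809104.
(F − S)/S ÷ T = (1.8809104 − 1.9033)/1.9033/(5/12) = -0.028233 → -2.82%.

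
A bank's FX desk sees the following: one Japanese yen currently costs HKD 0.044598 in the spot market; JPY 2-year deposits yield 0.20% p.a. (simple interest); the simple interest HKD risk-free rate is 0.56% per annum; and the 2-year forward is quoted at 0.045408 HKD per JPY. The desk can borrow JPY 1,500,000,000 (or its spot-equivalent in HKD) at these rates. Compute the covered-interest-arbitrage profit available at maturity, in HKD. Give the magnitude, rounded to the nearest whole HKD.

T = 2 years.
Keep in JPY, deliver into the forward: 1,500,000,000·1.004000·0.045408 = HKD 68,384,448.00.
Swap to HKD now, deposit: 1,500,000,000·0.044598·1.011200 = HKD 67,646,246.40.
The quoted forward overvalues JPY, so borrow HKD, buy JPY at spot, deposit the JPY at 0.20%, and sell the proceeds forward at 0.045408.
The gap between the two covered legs is HKD 738,202.

HKD 738,202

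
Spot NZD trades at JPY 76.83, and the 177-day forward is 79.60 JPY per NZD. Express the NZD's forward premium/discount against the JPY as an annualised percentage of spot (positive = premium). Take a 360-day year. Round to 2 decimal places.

+7.33%

T = 177/360 years.
NZD trades forward at +3.60536% vs spot over the period.
Annualise by dividing by T: 0.0360536 / (177/360) = 0.073329 → 7.33%.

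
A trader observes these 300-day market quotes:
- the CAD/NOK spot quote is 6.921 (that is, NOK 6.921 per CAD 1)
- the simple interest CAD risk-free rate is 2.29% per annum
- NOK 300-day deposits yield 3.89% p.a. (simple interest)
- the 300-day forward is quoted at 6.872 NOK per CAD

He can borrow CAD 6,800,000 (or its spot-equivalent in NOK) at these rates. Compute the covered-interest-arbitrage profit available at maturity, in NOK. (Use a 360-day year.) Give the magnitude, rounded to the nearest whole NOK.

NOK 967,063

T = 300/360 years.
Route A — deposit CAD, sell forward: 6,800,000 × 1.0190833333 × 6.872 = NOK 47,621,356.53.
Route B — convert at spot, deposit NOK: 6,800,000 × 6.921 × 1.0324166667 = NOK 48,588,419.10.
The quoted forward undervalues CAD, so borrow CAD, convert to NOK at spot, deposit the NOK at 3.89%, and buy CAD forward at 6.872 to cover the loan.
Profit = 48,588,419.10 − 47,621,356.53 = NOK 967,063.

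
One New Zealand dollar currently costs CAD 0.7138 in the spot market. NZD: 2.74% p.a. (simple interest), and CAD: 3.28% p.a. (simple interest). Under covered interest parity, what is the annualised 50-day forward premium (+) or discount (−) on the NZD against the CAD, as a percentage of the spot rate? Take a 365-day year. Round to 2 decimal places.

T = 50/365 years.
CIP forward (CAD per NZD) = 0.7138 × 1.0044932/1.0037534 = 0.7143261.
(F − S)/S ÷ T = (0.7143261 − 0.7138)/0.7138/(50/365) = 0.005380 → 0.54%.

+0.54%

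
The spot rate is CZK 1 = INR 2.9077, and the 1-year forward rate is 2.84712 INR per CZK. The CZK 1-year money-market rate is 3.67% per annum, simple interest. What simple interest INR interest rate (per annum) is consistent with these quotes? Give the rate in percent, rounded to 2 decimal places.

T = 1 year.
CIP gives F = S · g_INR/g_CZK, so g_INR/g_CZK = 2.84712/2.9077 = 0.9791657.
CZK growth factor: 1 + 0.0367×1 = 1.036700.
That pins the INR growth at 1.0151011.
r = (1.0151011 − 1)/1 = 0.015101 → 1.51%.

1.51%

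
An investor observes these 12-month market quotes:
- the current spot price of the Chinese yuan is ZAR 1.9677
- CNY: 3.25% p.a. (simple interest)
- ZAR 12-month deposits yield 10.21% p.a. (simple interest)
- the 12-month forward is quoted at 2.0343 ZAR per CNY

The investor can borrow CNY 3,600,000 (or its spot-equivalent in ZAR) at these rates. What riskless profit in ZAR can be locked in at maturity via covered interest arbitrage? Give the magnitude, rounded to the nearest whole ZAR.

T = 1 year.
Keep in CNY, deliver into the forward: 3,600,000·1.032500·2.0343 = ZAR 7,561,493.10.
Swap to ZAR now, deposit: 3,600,000·1.9677·1.102100 = ZAR 7,806,967.81.
The quoted forward undervalues CNY, so borrow CNY, convert to ZAR at spot, deposit the ZAR at 10.21%, and buy CNY forward at 2.0343 to cover the loan.
The gap between the two covered legs is ZAR 245,475.

ZAR 245,475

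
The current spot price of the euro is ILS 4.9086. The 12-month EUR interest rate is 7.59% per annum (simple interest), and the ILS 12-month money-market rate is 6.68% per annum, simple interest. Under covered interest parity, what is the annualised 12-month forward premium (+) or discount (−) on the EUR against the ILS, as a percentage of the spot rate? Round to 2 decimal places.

-0.85%

T = 1 year.
No-arbitrage forward: 4.9086 × 1.066800 / 1.075900 = 4.8670829 ILS/EUR.
Annualised premium = (F − S)/S × (1/T) = (4.8670829 − 4.9086)/4.9086 ÷ 1 = -0.85%.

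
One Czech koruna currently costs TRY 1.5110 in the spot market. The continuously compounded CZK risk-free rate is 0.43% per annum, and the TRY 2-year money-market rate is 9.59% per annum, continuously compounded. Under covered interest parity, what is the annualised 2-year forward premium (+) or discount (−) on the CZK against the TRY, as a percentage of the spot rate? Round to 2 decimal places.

T = 2 years.
CIP forward (TRY per CZK) = 1.511 × 1.2114282/1.0086371 = 1.8147935.
(F − S)/S ÷ T = (1.8147935 − 1.511)/1.511/2 = 0.100527 → 10.05%.

+10.05%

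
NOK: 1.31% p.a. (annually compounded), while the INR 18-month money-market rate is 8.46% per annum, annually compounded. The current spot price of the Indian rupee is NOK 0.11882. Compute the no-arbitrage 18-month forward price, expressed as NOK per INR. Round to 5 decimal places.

0.10727

T = 18/12 years.
NOK accumulates by (1 + 0.0131)^(18/12) = 1.0197142.
Growth of 1 INR over T: (1 + 0.0846)^(18/12) = 1.1295472.
So F = 0.11882 × 1.0197142 / 1.1295472 = 0.1072664 (NOK/INR).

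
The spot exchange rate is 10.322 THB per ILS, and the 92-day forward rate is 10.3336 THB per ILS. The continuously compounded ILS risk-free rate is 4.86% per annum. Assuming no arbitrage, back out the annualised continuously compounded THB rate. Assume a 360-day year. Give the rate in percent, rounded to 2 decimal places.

T = 92/360 years.
CIP gives F = S · g_THB/g_ILS, so g_THB/g_ILS = 10.3336/10.322 = 1.0011238.
ILS growth factor: e^(0.0486×92/360) = 1.0124974.
So the THB growth factor = 1.0136352.
Take logs: ln 1.0136352 / (92/360) = 0.052995, so 5.30%.

5.30%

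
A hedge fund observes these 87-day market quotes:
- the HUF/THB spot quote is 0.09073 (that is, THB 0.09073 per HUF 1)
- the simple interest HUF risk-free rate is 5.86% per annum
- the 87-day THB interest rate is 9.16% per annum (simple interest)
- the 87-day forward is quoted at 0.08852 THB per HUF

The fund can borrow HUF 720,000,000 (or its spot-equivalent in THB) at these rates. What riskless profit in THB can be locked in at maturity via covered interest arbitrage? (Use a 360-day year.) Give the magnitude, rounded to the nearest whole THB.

T = 87/360 years.
Keep in HUF, deliver into the forward: 720,000,000·1.0141616667·0.08852 = THB 64,636,985.33.
Swap to THB now, deposit: 720,000,000·0.09073·1.0221366667 = THB 66,771,691.03.
The quoted forward undervalues HUF, so borrow HUF, convert to THB at spot, deposit the THB at 9.16%, and buy HUF forward at 0.08852 to cover the loan.
The gap between the two covered legs is THB 2,134,706.

THB 2,134,706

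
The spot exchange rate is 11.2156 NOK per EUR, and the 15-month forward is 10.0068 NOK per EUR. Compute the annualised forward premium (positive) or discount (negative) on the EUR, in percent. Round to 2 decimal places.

-8.62%

T = 15/12 years.
Period premium: (10.0068 − 11.2156)/11.2156 = -0.1077785.
×(1/T) gives -8.62% p.a.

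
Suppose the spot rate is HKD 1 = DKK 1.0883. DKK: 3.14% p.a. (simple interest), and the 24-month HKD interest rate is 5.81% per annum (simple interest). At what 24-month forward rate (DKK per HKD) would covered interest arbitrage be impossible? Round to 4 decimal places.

1.0362

T = 2 years.
Growth of 1 DKK over T: 1 + 0.0314×2 = 1.062800.
Growth of 1 HKD over T: 1 + 0.0581×2 = 1.116200.
So F = 1.0883 × 1.062800 / 1.116200 = 1.036235 (DKK/HKD).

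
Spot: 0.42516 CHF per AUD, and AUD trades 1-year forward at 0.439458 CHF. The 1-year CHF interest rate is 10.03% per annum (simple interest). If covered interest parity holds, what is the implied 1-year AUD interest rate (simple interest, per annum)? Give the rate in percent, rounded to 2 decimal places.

6.45%

T = 1 year.
F/S = 0.439458/0.42516 = 1.0336297 = (growth of CHF) / (growth of AUD).
The CHF side grows by 1 + 0.1003×1 = 1.100300.
So the AUD growth factor = 1.0645011.
(1.0645011 − 1)/T = 0.064501, i.e. 6.45%.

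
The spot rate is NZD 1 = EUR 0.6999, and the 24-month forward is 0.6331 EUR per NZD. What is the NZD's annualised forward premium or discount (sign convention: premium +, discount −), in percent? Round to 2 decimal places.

-4.77%

T = 2 years.
NZD trades forward at -9.54422% vs spot over the period.
Per annum: -0.0954422 / 2 = -0.047721 = -4.77%.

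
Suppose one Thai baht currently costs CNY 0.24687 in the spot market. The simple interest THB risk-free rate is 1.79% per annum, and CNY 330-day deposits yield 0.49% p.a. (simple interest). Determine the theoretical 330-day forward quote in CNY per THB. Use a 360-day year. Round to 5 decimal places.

0.24398

T = 330/360 years.
CNY accumulates by 1 + 0.0049×330/360 = 1.0044917.
THB accumulates by 1 + 0.0179×330/360 = 1.0164083.
Forward (CNY per THB) = 0.24687 × 1.0044917 / 1.0164083 = 0.2439756.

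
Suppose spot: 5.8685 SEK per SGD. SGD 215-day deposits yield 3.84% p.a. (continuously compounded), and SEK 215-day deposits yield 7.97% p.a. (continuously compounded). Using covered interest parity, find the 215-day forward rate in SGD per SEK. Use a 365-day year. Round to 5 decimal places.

0.16631

T = 215/365 years.
Growth of 1 SEK over T: e^(0.0797×215/365) = 1.048066.
SGD accumulates by e^(0.0384×215/365) = 1.0228769.
Forward (SEK per SGD) = 5.8685 × 1.048066 / 1.0228769 = 6.013016.
Invert for SGD per SEK: 1 / 6.013016 = 0.16631.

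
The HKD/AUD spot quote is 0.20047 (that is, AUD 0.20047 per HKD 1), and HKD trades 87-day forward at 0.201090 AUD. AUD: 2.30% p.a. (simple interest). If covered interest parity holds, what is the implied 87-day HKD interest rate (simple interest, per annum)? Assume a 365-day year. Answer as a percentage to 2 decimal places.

T = 87/365 years.
F/S = 0.20109/0.20047 = 1.0030927 = (growth of AUD) / (growth of HKD).
The AUD side grows by 1 + 0.0230×87/365 = 1.0054822.
So the HKD growth factor = 1.0023821.
r = (1.0023821 − 1)/(87/365) = 0.009994 → 1.00%.

1.00%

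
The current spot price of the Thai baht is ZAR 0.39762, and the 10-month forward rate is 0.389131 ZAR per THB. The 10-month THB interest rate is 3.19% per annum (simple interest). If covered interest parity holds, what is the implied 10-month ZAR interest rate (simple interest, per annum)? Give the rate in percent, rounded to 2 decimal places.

0.56%

T = 10/12 years.
F/S = 0.389131/0.39762 = 0.9786505 = (growth of ZAR) / (growth of THB).
The THB side grows by 1 + 0.0319×10/12 = 1.0265833.
Hence g_ZAR = 1.0046663.
(1.0046663 − 1)/T = 0.005600, i.e. 0.56%.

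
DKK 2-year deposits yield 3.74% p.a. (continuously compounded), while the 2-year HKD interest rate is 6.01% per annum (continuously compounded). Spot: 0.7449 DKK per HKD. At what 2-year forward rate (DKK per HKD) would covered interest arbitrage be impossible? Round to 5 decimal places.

0.71184

T = 2 years.
Growth of 1 DKK over T: e^(0.0374×2) = 1.0776686.
HKD growth factor: e^(0.0601×2) = 1.1277224.
CIP: F = S · (grow DKK)/(grow HKD) = 0.7449 × 1.0776686/1.1277224 = 0.7118377 DKK per HKD.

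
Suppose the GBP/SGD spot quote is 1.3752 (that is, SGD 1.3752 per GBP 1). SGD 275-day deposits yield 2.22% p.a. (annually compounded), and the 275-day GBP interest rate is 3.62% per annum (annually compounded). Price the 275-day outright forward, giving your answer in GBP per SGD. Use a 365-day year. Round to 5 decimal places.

T = 275/365 years.
SGD growth factor: (1 + 0.0222)^(275/365) = 1.0166807.
GBP accumulates by (1 + 0.0362)^(275/365) = 1.027154.
Forward (SGD per GBP) = 1.3752 × 1.0166807 / 1.027154 = 1.361178.
Invert for GBP per SGD: 1 / 1.361178 = 0.73466.

0.73466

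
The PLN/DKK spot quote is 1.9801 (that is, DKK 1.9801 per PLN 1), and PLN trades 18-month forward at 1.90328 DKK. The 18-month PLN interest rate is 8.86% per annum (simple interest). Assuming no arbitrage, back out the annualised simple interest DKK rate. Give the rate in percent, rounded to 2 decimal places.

T = 18/12 years.
F/S = 1.90328/1.9801 = 0.9612040 = (growth of DKK) / (growth of PLN).
PLN growth factor: 1 + 0.0886×18/12 = 1.132900.
That pins the DKK growth at 1.088948.
(1.088948 − 1)/T = 0.059299, i.e. 5.93%.

5.93%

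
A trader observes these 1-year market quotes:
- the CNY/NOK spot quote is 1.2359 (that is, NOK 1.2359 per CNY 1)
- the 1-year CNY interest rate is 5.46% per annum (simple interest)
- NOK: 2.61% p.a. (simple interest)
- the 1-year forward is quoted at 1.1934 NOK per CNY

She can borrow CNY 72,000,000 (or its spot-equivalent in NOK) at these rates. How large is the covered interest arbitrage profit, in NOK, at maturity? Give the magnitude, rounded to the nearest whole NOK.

NOK 691,009

T = 1 year.
Route A — deposit CNY, sell forward: 72,000,000 × 1.054600 × 1.1934 = NOK 90,616,294.08.
Route B — convert at spot, deposit NOK: 72,000,000 × 1.2359 × 1.026100 = NOK 91,307,303.28.
The quoted forward undervalues CNY, so borrow CNY, convert to NOK at spot, deposit the NOK at 2.61%, and buy CNY forward at 1.1934 to cover the loan.
Profit = 91,307,303.28 − 90,616,294.08 = NOK 691,009.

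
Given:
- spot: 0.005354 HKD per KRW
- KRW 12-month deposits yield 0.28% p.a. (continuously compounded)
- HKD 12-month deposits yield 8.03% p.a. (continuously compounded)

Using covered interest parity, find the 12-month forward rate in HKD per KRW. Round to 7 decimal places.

T = 1 year.
Growth of 1 HKD over T: e^(0.0803×1) = 1.0836121.
KRW growth factor: e^(0.0028×1) = 1.0028039.
So F = 0.005354 × 1.0836121 / 1.0028039 = 0.005785437 (HKD/KRW).

0.0057854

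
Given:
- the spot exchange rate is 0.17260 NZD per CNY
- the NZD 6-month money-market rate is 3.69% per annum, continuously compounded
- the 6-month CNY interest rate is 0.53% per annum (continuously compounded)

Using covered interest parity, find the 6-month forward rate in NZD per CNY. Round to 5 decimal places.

T = 6/12 years.
NZD accumulates by e^(0.0369×6/12) = 1.0186213.
Growth of 1 CNY over T: e^(0.0053×6/12) = 1.0026535.
So F = 0.1726 × 1.0186213 / 1.0026535 = 0.1753487 (NZD/CNY).

0.17535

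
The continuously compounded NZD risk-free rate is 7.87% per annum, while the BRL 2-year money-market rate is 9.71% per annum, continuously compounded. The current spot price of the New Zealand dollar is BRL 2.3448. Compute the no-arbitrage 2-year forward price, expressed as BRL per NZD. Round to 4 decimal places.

T = 2 years.
BRL growth factor: e^(0.0971×2) = 1.2143391.
NZD growth factor: e^(0.0787×2) = 1.1704637.
So F = 2.3448 × 1.2143391 / 1.1704637 = 2.432696 (BRL/NZD).

2.4327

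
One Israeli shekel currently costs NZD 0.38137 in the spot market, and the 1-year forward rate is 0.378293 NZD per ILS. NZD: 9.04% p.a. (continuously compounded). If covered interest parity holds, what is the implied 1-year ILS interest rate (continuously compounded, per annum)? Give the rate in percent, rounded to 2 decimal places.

T = 1 year.
F/S = 0.378293/0.38137 = 0.9919317 = (growth of NZD) / (growth of ILS).
The NZD side grows by e^(0.0904×1) = 1.094612.
So the ILS growth factor = 1.1035155.
Take logs: ln 1.1035155 / 1 = 0.098501, so 9.85%.

9.85%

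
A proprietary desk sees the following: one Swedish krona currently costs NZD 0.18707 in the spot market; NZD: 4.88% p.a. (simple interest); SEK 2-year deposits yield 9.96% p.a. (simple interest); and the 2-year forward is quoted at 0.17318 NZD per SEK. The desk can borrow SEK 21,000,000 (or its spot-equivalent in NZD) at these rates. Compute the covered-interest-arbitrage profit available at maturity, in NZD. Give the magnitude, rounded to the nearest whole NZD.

NZD 49,338

T = 2 years.
Invest the SEK and cover forward: 21,000,000 × 1.199200 × 0.17318 = NZD 4,361,226.58.
Convert at spot and invest in NZD: 21,000,000 × 0.18707 × 1.097600 = NZD 4,311,888.67.
The quoted forward overvalues SEK, so borrow NZD, buy SEK at spot, deposit the SEK at 9.96%, and sell the proceeds forward at 0.17318.
Profit = 4,361,226.58 − 4,311,888.67 = NZD 49,338.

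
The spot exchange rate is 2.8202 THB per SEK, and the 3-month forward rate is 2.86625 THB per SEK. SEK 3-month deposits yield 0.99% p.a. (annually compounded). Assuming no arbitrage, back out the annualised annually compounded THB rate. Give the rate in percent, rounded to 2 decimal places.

7.75%

T = 3/12 years.
CIP gives F = S · g_THB/g_SEK, so g_THB/g_SEK = 2.86625/2.8202 = 1.0163286.
SEK growth factor: (1 + 0.0099)^(3/12) = 1.0024659.
That pins the THB growth at 1.0188348.
Annualise: 1.0188348^(12/3) − 1 = 0.077495 = 7.75%.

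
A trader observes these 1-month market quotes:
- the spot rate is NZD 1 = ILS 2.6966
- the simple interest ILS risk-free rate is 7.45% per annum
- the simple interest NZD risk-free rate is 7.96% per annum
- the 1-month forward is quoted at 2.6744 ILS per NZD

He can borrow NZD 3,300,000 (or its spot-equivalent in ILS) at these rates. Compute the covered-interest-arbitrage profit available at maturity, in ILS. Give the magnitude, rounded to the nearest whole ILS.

ILS 69,964

T = 1/12 years.
Keep in NZD, deliver into the forward: 3,300,000·1.006633333·2.6744 = ILS 8,884,062.61.
Swap to ILS now, deposit: 3,300,000·2.6966·1.006208333 = ILS 8,954,026.59.
The quoted forward undervalues NZD, so borrow NZD, convert to ILS at spot, deposit the ILS at 7.45%, and buy NZD forward at 2.6744 to cover the loan.
The gap between the two covered legs is ILS 69,964.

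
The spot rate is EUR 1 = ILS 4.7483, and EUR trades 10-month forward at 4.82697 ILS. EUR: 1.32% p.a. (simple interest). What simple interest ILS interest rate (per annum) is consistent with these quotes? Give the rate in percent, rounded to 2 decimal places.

3.33%

T = 10/12 years.
By CIP, F/S equals the ILS-to-EUR growth ratio: 4.82697/4.7483 = 1.0165680.
The EUR side grows by 1 + 0.0132×10/12 = 1.011000.
Hence g_ILS = 1.0277502.
(1.0277502 − 1)/T = 0.033300, i.e. 3.33%.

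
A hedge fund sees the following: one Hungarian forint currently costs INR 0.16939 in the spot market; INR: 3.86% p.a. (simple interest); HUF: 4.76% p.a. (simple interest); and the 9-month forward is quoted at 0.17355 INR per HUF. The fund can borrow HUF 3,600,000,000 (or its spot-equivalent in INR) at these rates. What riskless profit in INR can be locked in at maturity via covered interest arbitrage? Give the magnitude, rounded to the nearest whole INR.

T = 9/12 years.
Route A — deposit HUF, sell forward: 3,600,000,000 × 1.035700 × 0.17355 = INR 647,084,646.00.
Route B — convert at spot, deposit INR: 3,600,000,000 × 0.16939 × 1.028950 = INR 627,457,825.80.
The quoted forward overvalues HUF, so borrow INR, buy HUF at spot, deposit the HUF at 4.76%, and sell the proceeds forward at 0.17355.
Arbitrage profit = |647,084,646.00 − 627,457,825.80| = INR 19,626,820.

INR 19,626,820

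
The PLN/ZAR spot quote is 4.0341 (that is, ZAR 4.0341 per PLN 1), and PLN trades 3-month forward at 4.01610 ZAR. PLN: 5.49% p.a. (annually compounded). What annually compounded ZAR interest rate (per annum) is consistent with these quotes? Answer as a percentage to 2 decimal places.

T = 3/12 years.
By CIP, F/S equals the ZAR-to-PLN growth ratio: 4.0161/4.0341 = 0.9955380.
PLN growth factor: (1 + 0.0549)^(3/12) = 1.0134512.
Hence g_ZAR = 1.0089292.
Annualise: 1.0089292^(12/3) − 1 = 0.036198 = 3.62%.

3.62%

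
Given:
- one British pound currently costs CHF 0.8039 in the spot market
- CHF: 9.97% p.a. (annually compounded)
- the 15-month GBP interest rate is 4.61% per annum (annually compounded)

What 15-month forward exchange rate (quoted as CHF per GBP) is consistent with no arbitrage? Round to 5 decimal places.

T = 15/12 years.
Growth of 1 CHF over T: (1 + 0.0997)^(15/12) = 1.126141.
Growth of 1 GBP over T: (1 + 0.0461)^(15/12) = 1.0579533.
So F = 0.8039 × 1.126141 / 1.0579533 = 0.8557133 (CHF/GBP).

0.85571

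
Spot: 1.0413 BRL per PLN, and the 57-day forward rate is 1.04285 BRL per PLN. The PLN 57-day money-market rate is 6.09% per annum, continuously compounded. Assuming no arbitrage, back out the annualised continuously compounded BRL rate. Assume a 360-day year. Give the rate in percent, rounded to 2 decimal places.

T = 57/360 years.
F/S = 1.04285/1.0413 = 1.0014885 = (growth of BRL) / (growth of PLN).
The PLN side grows by e^(0.0609×57/360) = 1.0096891.
Hence g_BRL = 1.011192.
Take logs: ln 1.011192 / (57/360) = 0.070294, so 7.03%.

7.03%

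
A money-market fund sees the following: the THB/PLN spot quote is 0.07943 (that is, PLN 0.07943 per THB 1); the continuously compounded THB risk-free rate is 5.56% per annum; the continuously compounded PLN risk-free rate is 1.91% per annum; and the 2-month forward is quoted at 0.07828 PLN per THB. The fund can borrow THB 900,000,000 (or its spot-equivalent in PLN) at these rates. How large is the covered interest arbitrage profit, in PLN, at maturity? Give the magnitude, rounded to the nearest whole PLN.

PLN 607,040

T = 2/12 years.
Invest the THB and cover forward: 900,000,000 × 1.0093097352 × 0.07828 = PLN 71,107,889.46.
Convert at spot and invest in PLN: 900,000,000 × 0.07943 × 1.0031884055 = PLN 71,714,929.54.
The quoted forward undervalues THB, so borrow THB, convert to PLN at spot, deposit the PLN at 1.91%, and buy THB forward at 0.07828 to cover the loan.
Profit = 71,714,929.54 − 71,107,889.46 = PLN 607,040.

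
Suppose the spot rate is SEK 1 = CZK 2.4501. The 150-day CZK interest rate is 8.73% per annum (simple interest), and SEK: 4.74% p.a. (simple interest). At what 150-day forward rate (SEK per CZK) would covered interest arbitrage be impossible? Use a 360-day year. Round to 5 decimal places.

T = 150/360 years.
CZK growth factor: 1 + 0.0873×150/360 = 1.036375.
SEK accumulates by 1 + 0.0474×150/360 = 1.019750.
So F = 2.4501 × 1.036375 / 1.019750 = 2.490044 (CZK/SEK).
Invert for SEK per CZK: 1 / 2.490044 = 0.40160.

0.40160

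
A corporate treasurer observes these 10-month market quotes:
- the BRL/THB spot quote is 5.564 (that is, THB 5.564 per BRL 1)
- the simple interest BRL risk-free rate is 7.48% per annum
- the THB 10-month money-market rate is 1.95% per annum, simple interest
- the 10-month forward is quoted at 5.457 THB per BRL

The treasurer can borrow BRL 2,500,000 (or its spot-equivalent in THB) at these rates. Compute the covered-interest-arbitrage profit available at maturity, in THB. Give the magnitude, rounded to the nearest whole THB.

T = 10/12 years.
Keep in BRL, deliver into the forward: 2,500,000·1.0623333333·5.457 = THB 14,492,882.50.
Swap to THB now, deposit: 2,500,000·5.564·1.016250 = THB 14,136,037.50.
The quoted forward overvalues BRL, so borrow THB, buy BRL at spot, deposit the BRL at 7.48%, and sell the proceeds forward at 5.457.
The gap between the two covered legs is THB 356,845.

THB 356,845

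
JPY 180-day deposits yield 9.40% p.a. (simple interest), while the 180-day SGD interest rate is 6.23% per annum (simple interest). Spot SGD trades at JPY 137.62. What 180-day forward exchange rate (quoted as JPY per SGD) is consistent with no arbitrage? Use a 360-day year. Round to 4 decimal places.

T = 180/360 years.
JPY accumulates by 1 + 0.0940×180/360 = 1.047000.
SGD growth factor: 1 + 0.0623×180/360 = 1.031150.
CIP: F = S · (grow JPY)/(grow SGD) = 137.62 × 1.047000/1.031150 = 139.735383 JPY per SGD.

139.7354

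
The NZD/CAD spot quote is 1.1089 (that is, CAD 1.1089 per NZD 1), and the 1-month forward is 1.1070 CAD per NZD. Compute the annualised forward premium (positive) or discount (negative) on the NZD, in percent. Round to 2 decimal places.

-2.06%

T = 1/12 years.
(F − S)/S = (1.1070 − 1.1089)/1.1089 = -0.0017134.
×(1/T) gives -2.06% p.a.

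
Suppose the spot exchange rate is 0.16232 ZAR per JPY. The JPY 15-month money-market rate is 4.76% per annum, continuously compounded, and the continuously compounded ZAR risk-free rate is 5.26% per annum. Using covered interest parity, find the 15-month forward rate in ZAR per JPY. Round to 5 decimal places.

T = 15/12 years.
ZAR accumulates by e^(0.0526×15/12) = 1.0679597.
JPY accumulates by e^(0.0476×15/12) = 1.0613058.
So F = 0.16232 × 1.0679597 / 1.0613058 = 0.1633377 (ZAR/JPY).

0.16334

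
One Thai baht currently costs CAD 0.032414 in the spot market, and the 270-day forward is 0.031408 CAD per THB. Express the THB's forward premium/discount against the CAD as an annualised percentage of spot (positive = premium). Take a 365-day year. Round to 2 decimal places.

T = 270/365 years.
THB trades forward at -3.10360% vs spot over the period.
×(1/T) gives -4.20% p.a.

-4.20%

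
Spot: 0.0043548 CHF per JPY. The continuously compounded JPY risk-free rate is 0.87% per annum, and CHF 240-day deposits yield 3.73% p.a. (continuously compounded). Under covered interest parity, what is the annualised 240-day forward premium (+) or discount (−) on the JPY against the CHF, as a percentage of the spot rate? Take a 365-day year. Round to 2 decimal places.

T = 240/365 years.
CIP forward (CHF per JPY) = 0.0043548 × 1.0248293/1.0057369 = 0.0044374693.
Annualised premium = (F − S)/S × (1/T) = (0.0044374693 − 0.0043548)/0.0043548 ÷ (240/365) = 2.89%.

+2.89%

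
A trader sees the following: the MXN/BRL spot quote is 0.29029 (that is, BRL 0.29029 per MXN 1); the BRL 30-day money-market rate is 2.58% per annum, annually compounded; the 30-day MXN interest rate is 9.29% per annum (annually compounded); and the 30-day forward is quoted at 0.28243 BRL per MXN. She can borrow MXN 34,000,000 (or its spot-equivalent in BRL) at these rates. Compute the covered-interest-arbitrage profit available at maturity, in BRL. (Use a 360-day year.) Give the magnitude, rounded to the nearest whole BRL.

T = 30/360 years.
Invest the MXN and cover forward: 34,000,000 × 1.007430362 × 0.28243 = BRL 9,673,970.94.
Convert at spot and invest in BRL: 34,000,000 × 0.29029 × 1.002124988 = BRL 9,890,833.33.
The quoted forward undervalues MXN, so borrow MXN, convert to BRL at spot, deposit the BRL at 2.58%, and buy MXN forward at 0.28243 to cover the loan.
Arbitrage profit = |9,673,970.94 − 9,890,833.33| = BRL 216,862.

BRL 216,862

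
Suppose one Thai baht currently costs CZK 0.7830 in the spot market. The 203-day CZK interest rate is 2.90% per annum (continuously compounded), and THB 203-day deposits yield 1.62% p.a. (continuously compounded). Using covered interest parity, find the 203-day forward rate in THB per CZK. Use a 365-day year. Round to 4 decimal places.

1.2681

T = 203/365 years.
Growth of 1 CZK over T: e^(0.0290×203/365) = 1.0162595.
THB growth factor: e^(0.0162×203/365) = 1.0090506.
Forward (CZK per THB) = 0.783 × 1.0162595 / 1.0090506 = 0.7885939.
Quoted the other way: 1/0.7885939 = 1.2681 THB per CZK.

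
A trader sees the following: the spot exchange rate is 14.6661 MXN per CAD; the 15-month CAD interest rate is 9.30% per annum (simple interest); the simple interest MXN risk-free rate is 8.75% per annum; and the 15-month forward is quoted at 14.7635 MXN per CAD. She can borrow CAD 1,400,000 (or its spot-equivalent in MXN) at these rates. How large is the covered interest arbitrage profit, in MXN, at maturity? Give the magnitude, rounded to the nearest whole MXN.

T = 15/12 years.
Route A — deposit CAD, sell forward: 1,400,000 × 1.116250 × 14.7635 = MXN 23,071,659.63.
Route B — convert at spot, deposit MXN: 1,400,000 × 14.6661 × 1.109375 = MXN 22,778,286.56.
The quoted forward overvalues CAD, so borrow MXN, buy CAD at spot, deposit the CAD at 9.30%, and sell the proceeds forward at 14.7635.
Arbitrage profit = |23,071,659.63 − 22,778,286.56| = MXN 293,373.

MXN 293,373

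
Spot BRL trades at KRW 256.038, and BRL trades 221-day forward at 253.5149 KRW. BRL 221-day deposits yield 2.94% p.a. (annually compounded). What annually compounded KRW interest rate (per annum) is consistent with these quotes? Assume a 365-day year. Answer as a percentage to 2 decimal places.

1.27%

T = 221/365 years.
F/S = 253.5149/256.038 = 0.9901456 = (growth of KRW) / (growth of BRL).
BRL growth factor: (1 + 0.0294)^(221/365) = 1.0176992.
Hence g_KRW = 1.0076704.
r = 1.0076704^(365/221) − 1 = 0.012700 → 1.27%.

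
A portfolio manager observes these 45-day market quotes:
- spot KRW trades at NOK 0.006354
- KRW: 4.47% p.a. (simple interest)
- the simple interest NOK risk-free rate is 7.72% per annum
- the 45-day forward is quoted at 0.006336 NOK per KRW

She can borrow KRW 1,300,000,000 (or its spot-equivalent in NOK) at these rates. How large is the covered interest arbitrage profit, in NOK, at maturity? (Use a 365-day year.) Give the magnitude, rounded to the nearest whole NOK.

NOK 56,626

T = 45/365 years.
Keep in KRW, deliver into the forward: 1,300,000,000·1.005510959·0.006336 = NOK 8,282,192.67.
Swap to NOK now, deposit: 1,300,000,000·0.006354·1.009517808 = NOK 8,338,819.00.
The quoted forward undervalues KRW, so borrow KRW, convert to NOK at spot, deposit the NOK at 7.72%, and buy KRW forward at 0.006336 to cover the loan.
The gap between the two covered legs is NOK 56,626.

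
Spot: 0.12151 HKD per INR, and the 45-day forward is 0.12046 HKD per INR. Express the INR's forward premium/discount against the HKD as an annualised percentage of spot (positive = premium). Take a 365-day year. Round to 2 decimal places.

T = 45/365 years.
Period premium: (0.12046 − 0.12151)/0.12151 = -0.0086413.
×(1/T) gives -7.01% p.a.

-7.01%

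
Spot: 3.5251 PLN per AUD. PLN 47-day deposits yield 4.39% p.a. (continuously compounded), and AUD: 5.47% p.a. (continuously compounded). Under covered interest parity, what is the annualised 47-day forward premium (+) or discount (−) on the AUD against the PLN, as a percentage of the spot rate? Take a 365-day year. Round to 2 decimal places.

-1.08%

T = 47/365 years.
No-arbitrage forward: 3.5251 × 1.0056689 / 1.0070684 = 3.5202012 PLN/AUD.
Annualised premium = (F − S)/S × (1/T) = (3.5202012 − 3.5251)/3.5251 ÷ (47/365) = -1.08%.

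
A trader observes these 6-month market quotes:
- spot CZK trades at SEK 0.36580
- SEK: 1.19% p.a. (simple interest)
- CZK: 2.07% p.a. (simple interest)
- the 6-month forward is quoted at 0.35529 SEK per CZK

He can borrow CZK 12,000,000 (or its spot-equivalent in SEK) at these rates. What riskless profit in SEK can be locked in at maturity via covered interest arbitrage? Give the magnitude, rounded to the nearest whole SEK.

SEK 108,111

T = 6/12 years.
Invest the CZK and cover forward: 12,000,000 × 1.010350 × 0.35529 = SEK 4,307,607.02.
Convert at spot and invest in SEK: 12,000,000 × 0.36580 × 1.005950 = SEK 4,415,718.12.
The quoted forward undervalues CZK, so borrow CZK, convert to SEK at spot, deposit the SEK at 1.19%, and buy CZK forward at 0.35529 to cover the loan.
Profit = 4,415,718.12 − 4,307,607.02 = SEK 108,111.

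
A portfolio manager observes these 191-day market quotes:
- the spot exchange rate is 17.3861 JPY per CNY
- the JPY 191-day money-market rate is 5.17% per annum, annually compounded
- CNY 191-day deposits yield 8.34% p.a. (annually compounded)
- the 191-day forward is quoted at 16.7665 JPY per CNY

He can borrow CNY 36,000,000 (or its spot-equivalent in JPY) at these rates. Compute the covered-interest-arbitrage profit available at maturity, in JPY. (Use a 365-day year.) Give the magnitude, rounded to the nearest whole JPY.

JPY 13,196,191

T = 191/365 years.
Invest the CNY and cover forward: 36,000,000 × 1.04280850965 × 16.7665 = JPY 629,432,959.57.
Convert at spot and invest in JPY: 36,000,000 × 17.3861 × 1.02672880818 = JPY 642,629,150.35.
The quoted forward undervalues CNY, so borrow CNY, convert to JPY at spot, deposit the JPY at 5.17%, and buy CNY forward at 16.7665 to cover the loan.
Arbitrage profit = |629,432,959.57 − 642,629,150.35| = JPY 13,196,191.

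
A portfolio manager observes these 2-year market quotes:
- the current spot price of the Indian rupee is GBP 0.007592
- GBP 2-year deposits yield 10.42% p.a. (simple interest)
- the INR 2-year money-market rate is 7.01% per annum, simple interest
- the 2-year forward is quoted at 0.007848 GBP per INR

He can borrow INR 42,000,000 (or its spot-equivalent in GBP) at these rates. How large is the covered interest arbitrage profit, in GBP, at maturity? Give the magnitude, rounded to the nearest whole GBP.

GBP 9,487

T = 2 years.
Keep in INR, deliver into the forward: 42,000,000·1.140200·0.007848 = GBP 375,828.16.
Swap to GBP now, deposit: 42,000,000·0.007592·1.208400 = GBP 385,315.26.
The quoted forward undervalues INR, so borrow INR, convert to GBP at spot, deposit the GBP at 10.42%, and buy INR forward at 0.007848 to cover the loan.
Profit = 385,315.26 − 375,828.16 = GBP 9,487.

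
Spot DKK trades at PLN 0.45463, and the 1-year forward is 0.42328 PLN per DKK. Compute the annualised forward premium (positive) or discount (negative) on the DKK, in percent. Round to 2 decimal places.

-6.90%

T = 1 year.
Period premium: (0.42328 − 0.45463)/0.45463 = -0.0689572.
Annualise by dividing by T: -0.0689572 / 1 = -0.068957 → -6.90%.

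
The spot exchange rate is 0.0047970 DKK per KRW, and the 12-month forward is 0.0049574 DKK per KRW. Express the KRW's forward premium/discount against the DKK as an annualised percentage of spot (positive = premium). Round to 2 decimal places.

+3.34%

T = 1 year.
KRW trades forward at +3.34376% vs spot over the period.
Per annum: 0.0334376 / 1 = 0.033438 = 3.34%.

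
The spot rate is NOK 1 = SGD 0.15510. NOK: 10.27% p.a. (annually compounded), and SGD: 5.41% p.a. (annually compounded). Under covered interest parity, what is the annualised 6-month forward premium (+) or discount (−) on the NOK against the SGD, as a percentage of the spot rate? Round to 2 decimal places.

-4.46%

T = 6/12 years.
No-arbitrage forward: 0.1551 × 1.0266937 / 1.0500952 = 0.15164358 SGD/NOK.
Annualised premium = (F − S)/S × (1/T) = (0.15164358 − 0.1551)/0.1551 ÷ (6/12) = -4.46%.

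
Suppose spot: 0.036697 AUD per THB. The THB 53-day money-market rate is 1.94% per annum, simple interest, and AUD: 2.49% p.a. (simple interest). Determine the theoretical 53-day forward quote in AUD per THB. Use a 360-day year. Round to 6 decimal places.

0.036727

T = 53/360 years.
AUD growth factor: 1 + 0.0249×53/360 = 1.0036658.
THB accumulates by 1 + 0.0194×53/360 = 1.0028561.
CIP: F = S · (grow AUD)/(grow THB) = 0.036697 × 1.0036658/1.0028561 = 0.03672663 AUD per THB.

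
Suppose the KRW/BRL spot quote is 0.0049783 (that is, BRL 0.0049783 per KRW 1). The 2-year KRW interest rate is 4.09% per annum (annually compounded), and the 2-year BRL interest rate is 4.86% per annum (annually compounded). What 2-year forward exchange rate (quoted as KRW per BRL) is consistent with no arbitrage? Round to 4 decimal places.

T = 2 years.
Growth of 1 BRL over T: (1 + 0.0486)^2 = 1.09956196.
Growth of 1 KRW over T: (1 + 0.0409)^2 = 1.08347281.
So F = 0.0049783 × 1.09956196 / 1.08347281 = 0.00505222582 (BRL/KRW).
Quoted the other way: 1/0.00505222582 = 197.9326 KRW per BRL.

197.9326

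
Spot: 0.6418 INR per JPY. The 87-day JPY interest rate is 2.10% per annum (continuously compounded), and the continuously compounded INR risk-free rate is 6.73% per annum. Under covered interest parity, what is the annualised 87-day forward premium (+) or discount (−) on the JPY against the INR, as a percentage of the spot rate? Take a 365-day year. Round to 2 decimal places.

T = 87/365 years.
No-arbitrage forward: 0.6418 × 1.0161707 / 1.005018 = 0.6489221 INR/JPY.
Annualised premium = (F − S)/S × (1/T) = (0.6489221 − 0.6418)/0.6418 ÷ (87/365) = 4.66%.

+4.66%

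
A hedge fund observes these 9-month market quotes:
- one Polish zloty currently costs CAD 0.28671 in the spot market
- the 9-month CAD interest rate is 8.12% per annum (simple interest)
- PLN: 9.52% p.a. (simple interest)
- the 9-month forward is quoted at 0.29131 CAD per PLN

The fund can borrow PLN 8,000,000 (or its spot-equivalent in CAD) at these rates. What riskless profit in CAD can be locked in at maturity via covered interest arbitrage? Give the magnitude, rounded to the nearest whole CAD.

CAD 63,511

T = 9/12 years.
Keep in PLN, deliver into the forward: 8,000,000·1.071400·0.29131 = CAD 2,496,876.27.
Swap to CAD now, deposit: 8,000,000·0.28671·1.060900 = CAD 2,433,365.11.
The quoted forward overvalues PLN, so borrow CAD, buy PLN at spot, deposit the PLN at 9.52%, and sell the proceeds forward at 0.29131.
The gap between the two covered legs is CAD 63,511.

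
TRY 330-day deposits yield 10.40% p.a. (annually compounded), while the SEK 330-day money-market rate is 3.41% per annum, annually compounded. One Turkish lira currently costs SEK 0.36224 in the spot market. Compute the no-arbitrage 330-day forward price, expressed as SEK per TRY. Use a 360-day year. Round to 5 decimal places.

0.34116

T = 330/360 years.
SEK growth factor: (1 + 0.0341)^(330/360) = 1.0312145.
Growth of 1 TRY over T: (1 + 0.1040)^(330/360) = 1.0949349.
Forward (SEK per TRY) = 0.36224 × 1.0312145 / 1.0949349 = 0.3411592.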